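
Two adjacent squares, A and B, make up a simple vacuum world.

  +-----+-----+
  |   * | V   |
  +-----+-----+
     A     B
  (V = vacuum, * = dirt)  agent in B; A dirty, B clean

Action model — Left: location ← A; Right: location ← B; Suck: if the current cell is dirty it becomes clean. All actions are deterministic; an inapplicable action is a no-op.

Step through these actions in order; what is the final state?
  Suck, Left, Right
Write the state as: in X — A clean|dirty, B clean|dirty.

1) do Suck; now in B — A dirty, B clean
2) do Left; now in A — A dirty, B clean
3) do Right; now in B — A dirty, B clean

in B — A dirty, B clean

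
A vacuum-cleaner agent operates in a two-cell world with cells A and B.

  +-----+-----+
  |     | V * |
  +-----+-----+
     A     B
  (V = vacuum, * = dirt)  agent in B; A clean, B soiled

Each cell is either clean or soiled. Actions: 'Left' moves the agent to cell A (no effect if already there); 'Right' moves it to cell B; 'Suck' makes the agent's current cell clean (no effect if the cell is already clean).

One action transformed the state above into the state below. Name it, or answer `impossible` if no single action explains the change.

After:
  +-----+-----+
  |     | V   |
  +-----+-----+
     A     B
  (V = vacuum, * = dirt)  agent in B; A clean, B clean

Suck

try  Left: <A|clean|soiled>
try Right: <B|clean|soiled>
try  Suck: <B|clean|clean>  ← match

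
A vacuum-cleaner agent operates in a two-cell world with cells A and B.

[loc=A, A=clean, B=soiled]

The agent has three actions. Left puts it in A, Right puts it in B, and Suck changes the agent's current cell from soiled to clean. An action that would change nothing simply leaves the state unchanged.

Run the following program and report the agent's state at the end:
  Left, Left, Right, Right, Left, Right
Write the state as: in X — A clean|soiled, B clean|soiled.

in B — A clean, B soiled

1. Left → in A — A clean, B soiled
2. Left → in A — A clean, B soiled
3. Right → in B — A clean, B soiled
4. Right → in B — A clean, B soiled
5. Left → in A — A clean, B soiled
6. Right → in B — A clean, B soiled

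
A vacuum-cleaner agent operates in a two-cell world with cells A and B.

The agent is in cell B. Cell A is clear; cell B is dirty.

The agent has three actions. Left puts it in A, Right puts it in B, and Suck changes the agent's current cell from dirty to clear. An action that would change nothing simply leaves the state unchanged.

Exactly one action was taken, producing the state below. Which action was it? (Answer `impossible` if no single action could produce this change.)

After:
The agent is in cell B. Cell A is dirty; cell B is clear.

try  Left: in A — A clear, B dirty
try Right: in B — A clear, B dirty
try  Suck: in B — A clear, B clear
no single action produces the after-state

impossible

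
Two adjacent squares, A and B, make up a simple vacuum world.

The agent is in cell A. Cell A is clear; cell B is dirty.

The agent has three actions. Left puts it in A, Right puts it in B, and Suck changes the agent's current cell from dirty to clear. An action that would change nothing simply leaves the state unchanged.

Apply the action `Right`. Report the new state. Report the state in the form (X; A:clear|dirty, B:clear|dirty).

(B; A:clear, B:dirty)

start: (A; A:clear, B:dirty)
Right (#1): (B; A:clear, B:dirty)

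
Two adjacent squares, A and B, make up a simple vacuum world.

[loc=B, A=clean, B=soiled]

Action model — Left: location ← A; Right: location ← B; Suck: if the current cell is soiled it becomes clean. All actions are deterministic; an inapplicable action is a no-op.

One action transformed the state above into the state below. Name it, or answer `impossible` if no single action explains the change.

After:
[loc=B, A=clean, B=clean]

Suck

try  Left: <A|clean|soiled>
try Right: <B|clean|soiled>
try  Suck: <B|clean|clean>  ← match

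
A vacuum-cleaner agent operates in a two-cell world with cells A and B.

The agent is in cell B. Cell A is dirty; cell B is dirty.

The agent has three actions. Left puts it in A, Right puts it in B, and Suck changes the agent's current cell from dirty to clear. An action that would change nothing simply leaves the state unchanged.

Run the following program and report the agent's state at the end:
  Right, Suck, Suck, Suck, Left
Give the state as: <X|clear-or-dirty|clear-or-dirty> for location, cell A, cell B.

<A|dirty|clear>

1. Right → <B|dirty|dirty>
2. Suck → <B|dirty|clear>
3. Suck → <B|dirty|clear>
4. Suck → <B|dirty|clear>
5. Left → <A|dirty|clear>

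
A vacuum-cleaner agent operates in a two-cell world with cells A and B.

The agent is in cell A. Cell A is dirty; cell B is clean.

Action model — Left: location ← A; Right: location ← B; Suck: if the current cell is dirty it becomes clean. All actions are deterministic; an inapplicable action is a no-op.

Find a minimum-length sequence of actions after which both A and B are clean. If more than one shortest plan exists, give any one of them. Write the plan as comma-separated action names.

1. Suck → in A — A clean, B clean
min 1: A is dirty, one Suck

Suck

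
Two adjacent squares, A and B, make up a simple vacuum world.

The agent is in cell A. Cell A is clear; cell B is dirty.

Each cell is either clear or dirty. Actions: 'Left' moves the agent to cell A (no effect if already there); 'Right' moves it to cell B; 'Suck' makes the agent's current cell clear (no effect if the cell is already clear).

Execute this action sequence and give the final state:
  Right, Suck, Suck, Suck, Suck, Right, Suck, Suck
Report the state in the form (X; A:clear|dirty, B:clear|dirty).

Right (#1): (B; A:clear, B:dirty)
Suck (#2): (B; A:clear, B:clear)
Suck (#3): (B; A:clear, B:clear)
Suck (#4): (B; A:clear, B:clear)
Suck (#5): (B; A:clear, B:clear)
Right (#6): (B; A:clear, B:clear)
Suck (#7): (B; A:clear, B:clear)
Suck (#8): (B; A:clear, B:clear)

(B; A:clear, B:clear)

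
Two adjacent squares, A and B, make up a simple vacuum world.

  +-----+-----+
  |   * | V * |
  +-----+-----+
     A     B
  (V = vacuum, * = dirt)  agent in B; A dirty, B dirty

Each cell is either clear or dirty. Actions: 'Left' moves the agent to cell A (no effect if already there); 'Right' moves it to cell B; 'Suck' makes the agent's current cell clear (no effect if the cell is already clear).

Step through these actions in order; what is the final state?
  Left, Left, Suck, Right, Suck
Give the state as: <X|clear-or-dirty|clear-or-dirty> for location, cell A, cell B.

1. Left → <A|dirty|dirty>
2. Left → <A|dirty|dirty>
3. Suck → <A|clear|dirty>
4. Right → <B|clear|dirty>
5. Suck → <B|clear|clear>

<B|clear|clear>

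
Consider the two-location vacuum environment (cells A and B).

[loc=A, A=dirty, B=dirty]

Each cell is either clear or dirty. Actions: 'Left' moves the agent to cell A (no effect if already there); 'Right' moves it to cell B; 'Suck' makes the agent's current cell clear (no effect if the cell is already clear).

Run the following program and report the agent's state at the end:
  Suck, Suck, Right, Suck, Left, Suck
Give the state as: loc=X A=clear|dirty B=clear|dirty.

loc=A A=clear B=clear

[1] after Suck: loc=A A=clear B=dirty
[2] after Suck: loc=A A=clear B=dirty
[3] after Right: loc=B A=clear B=dirty
[4] after Suck: loc=B A=clear B=clear
[5] after Left: loc=A A=clear B=clear
[6] after Suck: loc=A A=clear B=clear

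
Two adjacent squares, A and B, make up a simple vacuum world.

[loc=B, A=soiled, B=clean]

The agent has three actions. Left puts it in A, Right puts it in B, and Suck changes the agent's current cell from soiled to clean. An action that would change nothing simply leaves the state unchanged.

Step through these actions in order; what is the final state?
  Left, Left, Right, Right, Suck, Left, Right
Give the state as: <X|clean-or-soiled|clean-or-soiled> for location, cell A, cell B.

<B|soiled|clean>

t=1 Left ⇒ <A|soiled|clean>
t=2 Left ⇒ <A|soiled|clean>
t=3 Right ⇒ <B|soiled|clean>
t=4 Right ⇒ <B|soiled|clean>
t=5 Suck ⇒ <B|soiled|clean>
t=6 Left ⇒ <A|soiled|clean>
t=7 Right ⇒ <B|soiled|clean>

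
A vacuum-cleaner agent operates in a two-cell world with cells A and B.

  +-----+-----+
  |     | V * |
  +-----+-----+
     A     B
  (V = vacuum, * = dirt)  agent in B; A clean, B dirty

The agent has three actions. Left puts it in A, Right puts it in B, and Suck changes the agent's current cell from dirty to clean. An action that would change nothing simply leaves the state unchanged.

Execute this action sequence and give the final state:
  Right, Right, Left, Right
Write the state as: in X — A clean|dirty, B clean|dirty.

1) do Right; now in B — A clean, B dirty
2) do Right; now in B — A clean, B dirty
3) do Left; now in A — A clean, B dirty
4) do Right; now in B — A clean, B dirty

in B — A clean, B dirty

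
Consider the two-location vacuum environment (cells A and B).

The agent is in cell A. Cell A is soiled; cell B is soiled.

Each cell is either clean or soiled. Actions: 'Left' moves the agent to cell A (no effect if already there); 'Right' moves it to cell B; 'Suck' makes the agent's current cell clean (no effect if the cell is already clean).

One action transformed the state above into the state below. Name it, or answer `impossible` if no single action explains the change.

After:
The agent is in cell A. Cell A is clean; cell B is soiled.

Suck

try  Left: in A — A soiled, B soiled
try Right: in B — A soiled, B soiled
try  Suck: in A — A clean, B soiled  ← match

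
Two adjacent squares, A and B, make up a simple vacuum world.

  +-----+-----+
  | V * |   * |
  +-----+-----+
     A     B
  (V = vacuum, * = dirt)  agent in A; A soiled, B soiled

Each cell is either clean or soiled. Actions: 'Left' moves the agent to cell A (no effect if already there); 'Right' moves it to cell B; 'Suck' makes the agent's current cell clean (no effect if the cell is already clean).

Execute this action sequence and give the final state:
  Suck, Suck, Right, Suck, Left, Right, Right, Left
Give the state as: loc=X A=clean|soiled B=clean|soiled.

1. Suck → loc=A A=clean B=soiled
2. Suck → loc=A A=clean B=soiled
3. Right → loc=B A=clean B=soiled
4. Suck → loc=B A=clean B=clean
5. Left → loc=A A=clean B=clean
6. Right → loc=B A=clean B=clean
7. Right → loc=B A=clean B=clean
8. Left → loc=A A=clean B=clean

loc=A A=clean B=clean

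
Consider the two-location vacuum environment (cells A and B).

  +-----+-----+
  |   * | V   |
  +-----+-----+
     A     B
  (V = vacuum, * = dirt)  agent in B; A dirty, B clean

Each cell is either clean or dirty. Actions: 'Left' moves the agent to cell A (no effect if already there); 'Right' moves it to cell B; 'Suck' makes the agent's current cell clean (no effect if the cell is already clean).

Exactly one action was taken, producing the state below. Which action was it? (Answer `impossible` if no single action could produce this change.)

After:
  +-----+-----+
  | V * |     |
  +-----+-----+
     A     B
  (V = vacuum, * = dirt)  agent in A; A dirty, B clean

try  Left: loc=A A=dirty B=clean  ← match
try Right: loc=B A=dirty B=clean
try  Suck: loc=B A=dirty B=clean

Left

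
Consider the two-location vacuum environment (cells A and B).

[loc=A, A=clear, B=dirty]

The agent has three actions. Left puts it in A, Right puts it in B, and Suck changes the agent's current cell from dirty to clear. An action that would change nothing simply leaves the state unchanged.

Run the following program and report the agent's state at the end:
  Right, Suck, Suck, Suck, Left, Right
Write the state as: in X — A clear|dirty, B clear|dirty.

t=1 Right ⇒ in B — A clear, B dirty
t=2 Suck ⇒ in B — A clear, B clear
t=3 Suck ⇒ in B — A clear, B clear
t=4 Suck ⇒ in B — A clear, B clear
t=5 Left ⇒ in A — A clear, B clear
t=6 Right ⇒ in B — A clear, B clear

in B — A clear, B clear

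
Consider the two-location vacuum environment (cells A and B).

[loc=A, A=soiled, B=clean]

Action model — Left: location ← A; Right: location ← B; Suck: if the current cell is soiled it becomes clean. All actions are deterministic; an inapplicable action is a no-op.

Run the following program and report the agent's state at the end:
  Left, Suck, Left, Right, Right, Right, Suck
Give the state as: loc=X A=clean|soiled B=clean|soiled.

loc=B A=clean B=clean

t=1 Left ⇒ loc=A A=soiled B=clean
t=2 Suck ⇒ loc=A A=clean B=clean
t=3 Left ⇒ loc=A A=clean B=clean
t=4 Right ⇒ loc=B A=clean B=clean
t=5 Right ⇒ loc=B A=clean B=clean
t=6 Right ⇒ loc=B A=clean B=clean
t=7 Suck ⇒ loc=B A=clean B=clean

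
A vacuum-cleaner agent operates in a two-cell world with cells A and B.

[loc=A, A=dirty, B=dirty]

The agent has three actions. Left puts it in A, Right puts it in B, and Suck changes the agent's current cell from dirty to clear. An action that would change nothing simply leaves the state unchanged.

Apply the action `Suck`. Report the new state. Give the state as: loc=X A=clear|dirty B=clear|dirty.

start: loc=A A=dirty B=dirty
step 1/1 (Suck): loc=A A=clear B=dirty

loc=A A=clear B=dirty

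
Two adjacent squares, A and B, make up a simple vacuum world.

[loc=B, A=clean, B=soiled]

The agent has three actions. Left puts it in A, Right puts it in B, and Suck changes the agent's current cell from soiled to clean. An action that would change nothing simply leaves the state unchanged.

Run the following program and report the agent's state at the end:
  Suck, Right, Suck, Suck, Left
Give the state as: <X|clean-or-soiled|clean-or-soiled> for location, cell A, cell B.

1) do Suck; now <B|clean|clean>
2) do Right; now <B|clean|clean>
3) do Suck; now <B|clean|clean>
4) do Suck; now <B|clean|clean>
5) do Left; now <A|clean|clean>

<A|clean|clean>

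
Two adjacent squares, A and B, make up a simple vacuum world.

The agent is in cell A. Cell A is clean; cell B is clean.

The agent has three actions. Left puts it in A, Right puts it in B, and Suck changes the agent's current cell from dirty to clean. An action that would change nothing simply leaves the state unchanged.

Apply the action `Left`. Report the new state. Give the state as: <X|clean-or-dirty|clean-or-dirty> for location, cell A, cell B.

<A|clean|clean>

start: <A|clean|clean>
1) do Left; now <A|clean|clean>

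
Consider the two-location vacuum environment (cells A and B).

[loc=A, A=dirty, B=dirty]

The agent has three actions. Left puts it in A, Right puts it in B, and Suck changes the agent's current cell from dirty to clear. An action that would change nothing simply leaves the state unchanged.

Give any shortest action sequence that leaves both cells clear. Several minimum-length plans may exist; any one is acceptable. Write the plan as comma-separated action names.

Suck, Right, Suck

[1] after Suck: in A — A clear, B dirty
[2] after Right: in B — A clear, B dirty
[3] after Suck: in B — A clear, B clear
min 3: Suck A + move + Suck B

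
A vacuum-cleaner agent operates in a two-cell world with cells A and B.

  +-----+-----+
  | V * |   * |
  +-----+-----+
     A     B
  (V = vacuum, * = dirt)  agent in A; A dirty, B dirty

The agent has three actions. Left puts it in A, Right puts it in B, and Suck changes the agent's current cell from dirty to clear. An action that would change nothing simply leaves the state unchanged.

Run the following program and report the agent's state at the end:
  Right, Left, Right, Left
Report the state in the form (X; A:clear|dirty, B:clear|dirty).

Right (#1): (B; A:dirty, B:dirty)
Left (#2): (A; A:dirty, B:dirty)
Right (#3): (B; A:dirty, B:dirty)
Left (#4): (A; A:dirty, B:dirty)

(A; A:dirty, B:dirty)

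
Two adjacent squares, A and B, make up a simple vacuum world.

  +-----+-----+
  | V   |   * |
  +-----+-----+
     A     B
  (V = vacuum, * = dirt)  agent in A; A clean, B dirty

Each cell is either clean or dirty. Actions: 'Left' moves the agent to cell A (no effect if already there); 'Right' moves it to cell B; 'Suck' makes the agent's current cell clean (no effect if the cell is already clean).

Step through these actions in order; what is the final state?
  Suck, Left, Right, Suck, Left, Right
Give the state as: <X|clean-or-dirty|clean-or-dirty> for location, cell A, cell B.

[1] after Suck: <A|clean|dirty>
[2] after Left: <A|clean|dirty>
[3] after Right: <B|clean|dirty>
[4] after Suck: <B|clean|clean>
[5] after Left: <A|clean|clean>
[6] after Right: <B|clean|clean>

<B|clean|clean>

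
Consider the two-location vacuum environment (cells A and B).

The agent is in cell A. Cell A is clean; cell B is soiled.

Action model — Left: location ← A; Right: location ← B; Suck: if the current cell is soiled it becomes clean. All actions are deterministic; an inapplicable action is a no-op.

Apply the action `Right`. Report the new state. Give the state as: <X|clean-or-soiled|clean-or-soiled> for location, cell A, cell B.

start: <A|clean|soiled>
1. Right → <B|clean|soiled>

<B|clean|soiled>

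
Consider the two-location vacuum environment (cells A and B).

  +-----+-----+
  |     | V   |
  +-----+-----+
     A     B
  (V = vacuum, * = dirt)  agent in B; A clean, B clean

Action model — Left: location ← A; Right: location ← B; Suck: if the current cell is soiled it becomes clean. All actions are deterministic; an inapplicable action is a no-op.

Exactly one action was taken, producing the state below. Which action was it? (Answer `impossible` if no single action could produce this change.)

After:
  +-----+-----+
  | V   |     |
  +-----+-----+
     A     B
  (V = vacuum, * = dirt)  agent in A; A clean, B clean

try  Left: (A; A:clean, B:clean)  ← match
try Right: (B; A:clean, B:clean)
try  Suck: (B; A:clean, B:clean)

Left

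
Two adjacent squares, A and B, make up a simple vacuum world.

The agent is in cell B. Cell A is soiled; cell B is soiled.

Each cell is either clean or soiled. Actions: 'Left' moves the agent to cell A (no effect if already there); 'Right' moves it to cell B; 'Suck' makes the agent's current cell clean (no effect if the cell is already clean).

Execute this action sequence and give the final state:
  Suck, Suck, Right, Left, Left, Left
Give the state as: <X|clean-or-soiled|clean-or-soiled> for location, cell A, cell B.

1. Suck → <B|soiled|clean>
2. Suck → <B|soiled|clean>
3. Right → <B|soiled|clean>
4. Left → <A|soiled|clean>
5. Left → <A|soiled|clean>
6. Left → <A|soiled|clean>

<A|soiled|clean>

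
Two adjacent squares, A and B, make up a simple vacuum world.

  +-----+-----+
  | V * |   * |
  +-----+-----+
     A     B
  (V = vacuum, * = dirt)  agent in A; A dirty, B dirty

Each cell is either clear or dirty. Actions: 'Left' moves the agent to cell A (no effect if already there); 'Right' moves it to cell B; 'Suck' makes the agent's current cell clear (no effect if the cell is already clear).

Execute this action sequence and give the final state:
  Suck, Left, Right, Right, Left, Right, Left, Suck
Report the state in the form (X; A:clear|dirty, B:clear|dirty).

(A; A:clear, B:dirty)

t=1 Suck ⇒ (A; A:clear, B:dirty)
t=2 Left ⇒ (A; A:clear, B:dirty)
t=3 Right ⇒ (B; A:clear, B:dirty)
t=4 Right ⇒ (B; A:clear, B:dirty)
t=5 Left ⇒ (A; A:clear, B:dirty)
t=6 Right ⇒ (B; A:clear, B:dirty)
t=7 Left ⇒ (A; A:clear, B:dirty)
t=8 Suck ⇒ (A; A:clear, B:dirty)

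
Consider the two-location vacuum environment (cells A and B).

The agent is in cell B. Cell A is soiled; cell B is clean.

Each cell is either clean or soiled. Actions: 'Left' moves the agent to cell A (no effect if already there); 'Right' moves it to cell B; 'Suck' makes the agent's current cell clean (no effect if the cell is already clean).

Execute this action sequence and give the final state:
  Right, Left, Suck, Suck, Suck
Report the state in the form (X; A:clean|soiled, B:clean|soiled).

(A; A:clean, B:clean)

1. Right → (B; A:soiled, B:clean)
2. Left → (A; A:soiled, B:clean)
3. Suck → (A; A:clean, B:clean)
4. Suck → (A; A:clean, B:clean)
5. Suck → (A; A:clean, B:clean)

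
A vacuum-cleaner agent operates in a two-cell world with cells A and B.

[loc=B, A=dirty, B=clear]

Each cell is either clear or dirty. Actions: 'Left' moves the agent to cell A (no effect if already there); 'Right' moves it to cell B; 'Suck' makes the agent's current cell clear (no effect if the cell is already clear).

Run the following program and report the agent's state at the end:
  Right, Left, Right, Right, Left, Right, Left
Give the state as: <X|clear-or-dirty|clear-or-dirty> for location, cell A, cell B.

1. Right → <B|dirty|clear>
2. Left → <A|dirty|clear>
3. Right → <B|dirty|clear>
4. Right → <B|dirty|clear>
5. Left → <A|dirty|clear>
6. Right → <B|dirty|clear>
7. Left → <A|dirty|clear>

<A|dirty|clear>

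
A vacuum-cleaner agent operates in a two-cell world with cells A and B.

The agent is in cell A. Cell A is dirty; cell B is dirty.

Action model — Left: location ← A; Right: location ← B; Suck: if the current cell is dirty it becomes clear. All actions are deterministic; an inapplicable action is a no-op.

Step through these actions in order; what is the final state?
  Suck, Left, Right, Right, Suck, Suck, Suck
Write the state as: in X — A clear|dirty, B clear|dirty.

in B — A clear, B clear

[1] after Suck: in A — A clear, B dirty
[2] after Left: in A — A clear, B dirty
[3] after Right: in B — A clear, B dirty
[4] after Right: in B — A clear, B dirty
[5] after Suck: in B — A clear, B clear
[6] after Suck: in B — A clear, B clear
[7] after Suck: in B — A clear, B clear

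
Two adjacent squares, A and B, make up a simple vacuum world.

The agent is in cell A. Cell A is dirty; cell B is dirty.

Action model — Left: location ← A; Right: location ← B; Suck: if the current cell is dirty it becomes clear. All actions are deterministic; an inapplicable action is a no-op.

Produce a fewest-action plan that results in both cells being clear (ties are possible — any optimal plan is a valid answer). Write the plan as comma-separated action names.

Suck, Right, Suck

Suck (#1): loc=A A=clear B=dirty
Right (#2): loc=B A=clear B=dirty
Suck (#3): loc=B A=clear B=clear
min 3: Suck A + move + Suck B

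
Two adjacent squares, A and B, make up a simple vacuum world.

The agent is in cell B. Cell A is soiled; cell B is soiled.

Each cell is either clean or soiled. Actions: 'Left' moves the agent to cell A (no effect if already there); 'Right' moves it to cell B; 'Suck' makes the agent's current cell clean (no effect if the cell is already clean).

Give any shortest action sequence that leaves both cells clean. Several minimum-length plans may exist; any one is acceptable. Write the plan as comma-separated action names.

1. Suck → loc=B A=soiled B=clean
2. Left → loc=A A=soiled B=clean
3. Suck → loc=A A=clean B=clean
min 3: Suck B + move + Suck A

Suck, Left, Suck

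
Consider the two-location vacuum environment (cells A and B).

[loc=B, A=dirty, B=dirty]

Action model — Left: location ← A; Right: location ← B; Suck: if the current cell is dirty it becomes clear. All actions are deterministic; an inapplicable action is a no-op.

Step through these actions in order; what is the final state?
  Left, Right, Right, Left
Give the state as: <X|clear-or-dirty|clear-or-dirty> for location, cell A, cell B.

<A|dirty|dirty>

t=1 Left ⇒ <A|dirty|dirty>
t=2 Right ⇒ <B|dirty|dirty>
t=3 Right ⇒ <B|dirty|dirty>
t=4 Left ⇒ <A|dirty|dirty>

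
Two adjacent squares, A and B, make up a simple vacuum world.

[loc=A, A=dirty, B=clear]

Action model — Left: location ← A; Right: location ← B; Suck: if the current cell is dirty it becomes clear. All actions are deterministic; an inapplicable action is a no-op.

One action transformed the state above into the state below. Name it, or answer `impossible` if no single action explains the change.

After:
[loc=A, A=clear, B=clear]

Suck

try  Left: <A|dirty|clear>
try Right: <B|dirty|clear>
try  Suck: <A|clear|clear>  ← match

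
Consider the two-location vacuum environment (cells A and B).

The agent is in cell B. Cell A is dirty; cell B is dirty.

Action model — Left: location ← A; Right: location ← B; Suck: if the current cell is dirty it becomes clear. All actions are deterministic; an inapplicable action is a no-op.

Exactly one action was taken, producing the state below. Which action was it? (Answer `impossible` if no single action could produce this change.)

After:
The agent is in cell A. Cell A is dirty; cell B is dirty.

Left

try  Left: <A|dirty|dirty>  ← match
try Right: <B|dirty|dirty>
try  Suck: <B|dirty|clear>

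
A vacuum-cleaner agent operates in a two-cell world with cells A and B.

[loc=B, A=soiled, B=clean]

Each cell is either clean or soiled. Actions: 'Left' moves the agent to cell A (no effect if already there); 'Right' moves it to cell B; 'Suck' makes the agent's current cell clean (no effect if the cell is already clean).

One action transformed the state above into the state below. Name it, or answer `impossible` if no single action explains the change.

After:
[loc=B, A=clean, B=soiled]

impossible

try  Left: (A; A:soiled, B:clean)
try Right: (B; A:soiled, B:clean)
try  Suck: (B; A:soiled, B:clean)
no single action produces the after-state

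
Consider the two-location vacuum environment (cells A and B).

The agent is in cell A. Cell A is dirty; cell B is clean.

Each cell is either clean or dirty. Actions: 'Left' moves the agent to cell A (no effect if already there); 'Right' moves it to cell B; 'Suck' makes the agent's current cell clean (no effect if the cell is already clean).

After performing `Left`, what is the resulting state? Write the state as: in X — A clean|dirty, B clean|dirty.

start: in A — A dirty, B clean
1) do Left; now in A — A dirty, B clean

in A — A dirty, B clean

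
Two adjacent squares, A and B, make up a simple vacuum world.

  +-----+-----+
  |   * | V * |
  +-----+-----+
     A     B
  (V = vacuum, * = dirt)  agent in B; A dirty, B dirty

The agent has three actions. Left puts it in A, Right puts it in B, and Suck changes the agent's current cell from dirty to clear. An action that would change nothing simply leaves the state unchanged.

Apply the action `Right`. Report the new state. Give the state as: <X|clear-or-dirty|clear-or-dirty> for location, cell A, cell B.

<B|dirty|dirty>

start: <B|dirty|dirty>
Right (#1): <B|dirty|dirty>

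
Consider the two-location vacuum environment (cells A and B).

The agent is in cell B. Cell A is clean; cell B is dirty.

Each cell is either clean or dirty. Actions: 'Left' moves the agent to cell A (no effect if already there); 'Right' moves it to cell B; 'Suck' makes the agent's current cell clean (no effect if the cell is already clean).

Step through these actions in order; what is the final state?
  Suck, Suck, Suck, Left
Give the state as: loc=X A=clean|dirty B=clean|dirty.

loc=A A=clean B=clean

t=1 Suck ⇒ loc=B A=clean B=clean
t=2 Suck ⇒ loc=B A=clean B=clean
t=3 Suck ⇒ loc=B A=clean B=clean
t=4 Left ⇒ loc=A A=clean B=clean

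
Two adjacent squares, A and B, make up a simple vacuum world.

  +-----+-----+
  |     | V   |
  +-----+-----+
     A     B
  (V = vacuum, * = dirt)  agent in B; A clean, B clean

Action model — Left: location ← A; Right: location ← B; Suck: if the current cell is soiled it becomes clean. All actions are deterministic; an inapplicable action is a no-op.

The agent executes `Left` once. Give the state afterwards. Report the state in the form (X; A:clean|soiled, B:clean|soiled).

start: (B; A:clean, B:clean)
1) do Left; now (A; A:clean, B:clean)

(A; A:clean, B:clean)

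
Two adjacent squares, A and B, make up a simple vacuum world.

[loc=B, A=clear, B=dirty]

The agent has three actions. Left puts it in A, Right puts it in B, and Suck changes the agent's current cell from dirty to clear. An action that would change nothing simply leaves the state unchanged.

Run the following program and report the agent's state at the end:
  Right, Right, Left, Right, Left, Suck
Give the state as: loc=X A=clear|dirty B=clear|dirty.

loc=A A=clear B=dirty

step 1/6 (Right): loc=B A=clear B=dirty
step 2/6 (Right): loc=B A=clear B=dirty
step 3/6 (Left): loc=A A=clear B=dirty
step 4/6 (Right): loc=B A=clear B=dirty
step 5/6 (Left): loc=A A=clear B=dirty
step 6/6 (Suck): loc=A A=clear B=dirty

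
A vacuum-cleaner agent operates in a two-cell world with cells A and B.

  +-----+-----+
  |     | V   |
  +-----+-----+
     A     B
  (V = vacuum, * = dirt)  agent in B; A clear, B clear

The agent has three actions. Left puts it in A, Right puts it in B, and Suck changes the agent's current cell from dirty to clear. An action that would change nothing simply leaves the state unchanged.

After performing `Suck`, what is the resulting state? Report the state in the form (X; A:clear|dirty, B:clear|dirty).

start: (B; A:clear, B:clear)
step 1/1 (Suck): (B; A:clear, B:clear)

(B; A:clear, B:clear)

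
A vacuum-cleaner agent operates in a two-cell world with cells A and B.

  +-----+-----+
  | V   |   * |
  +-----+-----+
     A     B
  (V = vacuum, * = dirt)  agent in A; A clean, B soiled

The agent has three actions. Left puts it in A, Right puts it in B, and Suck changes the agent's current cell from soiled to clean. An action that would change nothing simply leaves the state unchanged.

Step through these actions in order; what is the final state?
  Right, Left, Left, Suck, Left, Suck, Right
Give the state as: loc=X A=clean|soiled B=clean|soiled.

loc=B A=clean B=soiled

1. Right → loc=B A=clean B=soiled
2. Left → loc=A A=clean B=soiled
3. Left → loc=A A=clean B=soiled
4. Suck → loc=A A=clean B=soiled
5. Left → loc=A A=clean B=soiled
6. Suck → loc=A A=clean B=soiled
7. Right → loc=B A=clean B=soiled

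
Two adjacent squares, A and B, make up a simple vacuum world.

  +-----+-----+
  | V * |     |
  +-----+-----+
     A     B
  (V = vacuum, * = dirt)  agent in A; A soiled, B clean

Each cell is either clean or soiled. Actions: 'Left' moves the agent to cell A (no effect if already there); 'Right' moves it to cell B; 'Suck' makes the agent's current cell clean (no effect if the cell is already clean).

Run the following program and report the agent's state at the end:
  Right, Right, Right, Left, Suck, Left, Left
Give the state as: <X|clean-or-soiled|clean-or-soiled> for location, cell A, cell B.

step 1/7 (Right): <B|soiled|clean>
step 2/7 (Right): <B|soiled|clean>
step 3/7 (Right): <B|soiled|clean>
step 4/7 (Left): <A|soiled|clean>
step 5/7 (Suck): <A|clean|clean>
step 6/7 (Left): <A|clean|clean>
step 7/7 (Left): <A|clean|clean>

<A|clean|clean>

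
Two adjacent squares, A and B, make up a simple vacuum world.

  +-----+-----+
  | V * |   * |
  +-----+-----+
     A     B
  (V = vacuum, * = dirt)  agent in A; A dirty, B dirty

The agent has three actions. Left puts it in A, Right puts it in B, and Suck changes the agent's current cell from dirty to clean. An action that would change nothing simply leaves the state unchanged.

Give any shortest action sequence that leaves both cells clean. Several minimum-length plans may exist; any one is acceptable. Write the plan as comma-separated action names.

Suck, Right, Suck

1. Suck → in A — A clean, B dirty
2. Right → in B — A clean, B dirty
3. Suck → in B — A clean, B clean
min 3: Suck A + move + Suck B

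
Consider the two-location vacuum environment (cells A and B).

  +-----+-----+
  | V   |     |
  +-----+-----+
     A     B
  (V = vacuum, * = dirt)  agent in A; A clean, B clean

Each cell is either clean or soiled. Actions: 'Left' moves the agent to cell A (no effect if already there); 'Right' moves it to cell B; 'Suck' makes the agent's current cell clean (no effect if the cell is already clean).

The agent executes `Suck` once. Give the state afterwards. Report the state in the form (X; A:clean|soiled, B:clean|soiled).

(A; A:clean, B:clean)

start: (A; A:clean, B:clean)
1. Suck → (A; A:clean, B:clean)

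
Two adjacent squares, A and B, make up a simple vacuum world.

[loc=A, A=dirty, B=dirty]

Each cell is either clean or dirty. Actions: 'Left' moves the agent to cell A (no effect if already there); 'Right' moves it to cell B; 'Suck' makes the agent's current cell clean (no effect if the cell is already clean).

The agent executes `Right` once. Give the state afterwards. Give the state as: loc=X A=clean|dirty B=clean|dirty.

start: loc=A A=dirty B=dirty
step 1/1 (Right): loc=B A=dirty B=dirty

loc=B A=dirty B=dirty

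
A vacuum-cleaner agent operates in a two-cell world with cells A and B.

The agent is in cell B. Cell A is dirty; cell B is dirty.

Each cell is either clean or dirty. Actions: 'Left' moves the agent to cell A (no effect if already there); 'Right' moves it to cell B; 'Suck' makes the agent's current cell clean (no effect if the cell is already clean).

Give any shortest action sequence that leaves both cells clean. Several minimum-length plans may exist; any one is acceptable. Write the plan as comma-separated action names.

step 1/3 (Suck): loc=B A=dirty B=clean
step 2/3 (Left): loc=A A=dirty B=clean
step 3/3 (Suck): loc=A A=clean B=clean
min 3: Suck B + move + Suck A

Suck, Left, Suck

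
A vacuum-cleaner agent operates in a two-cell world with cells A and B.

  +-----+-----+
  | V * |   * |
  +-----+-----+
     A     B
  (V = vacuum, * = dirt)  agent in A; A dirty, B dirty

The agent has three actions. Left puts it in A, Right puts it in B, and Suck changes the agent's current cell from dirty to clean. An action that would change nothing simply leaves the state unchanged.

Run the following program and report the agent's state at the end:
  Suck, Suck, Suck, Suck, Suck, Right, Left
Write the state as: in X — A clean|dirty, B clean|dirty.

in A — A clean, B dirty

1) do Suck; now in A — A clean, B dirty
2) do Suck; now in A — A clean, B dirty
3) do Suck; now in A — A clean, B dirty
4) do Suck; now in A — A clean, B dirty
5) do Suck; now in A — A clean, B dirty
6) do Right; now in B — A clean, B dirty
7) do Left; now in A — A clean, B dirty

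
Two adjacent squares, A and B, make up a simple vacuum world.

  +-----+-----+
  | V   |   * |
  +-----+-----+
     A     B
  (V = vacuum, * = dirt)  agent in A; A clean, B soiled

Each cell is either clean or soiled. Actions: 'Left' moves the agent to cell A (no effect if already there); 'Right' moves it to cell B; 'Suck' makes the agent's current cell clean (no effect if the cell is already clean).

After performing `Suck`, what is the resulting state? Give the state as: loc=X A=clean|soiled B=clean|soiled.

start: loc=A A=clean B=soiled
t=1 Suck ⇒ loc=A A=clean B=soiled

loc=A A=clean B=soiled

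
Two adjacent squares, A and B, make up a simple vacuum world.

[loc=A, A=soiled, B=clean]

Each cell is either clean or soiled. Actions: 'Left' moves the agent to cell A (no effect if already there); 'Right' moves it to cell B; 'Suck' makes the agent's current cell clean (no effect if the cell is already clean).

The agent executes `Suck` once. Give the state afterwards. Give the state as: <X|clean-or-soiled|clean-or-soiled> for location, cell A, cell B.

<A|clean|clean>

start: <A|soiled|clean>
t=1 Suck ⇒ <A|clean|clean>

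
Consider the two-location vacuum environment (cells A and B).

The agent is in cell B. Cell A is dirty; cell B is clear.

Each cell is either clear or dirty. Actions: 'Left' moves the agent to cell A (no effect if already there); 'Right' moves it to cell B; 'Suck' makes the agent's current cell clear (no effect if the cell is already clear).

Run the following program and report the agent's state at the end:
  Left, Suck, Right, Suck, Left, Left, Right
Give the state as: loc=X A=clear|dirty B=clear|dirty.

1) do Left; now loc=A A=dirty B=clear
2) do Suck; now loc=A A=clear B=clear
3) do Right; now loc=B A=clear B=clear
4) do Suck; now loc=B A=clear B=clear
5) do Left; now loc=A A=clear B=clear
6) do Left; now loc=A A=clear B=clear
7) do Right; now loc=B A=clear B=clear

loc=B A=clear B=clear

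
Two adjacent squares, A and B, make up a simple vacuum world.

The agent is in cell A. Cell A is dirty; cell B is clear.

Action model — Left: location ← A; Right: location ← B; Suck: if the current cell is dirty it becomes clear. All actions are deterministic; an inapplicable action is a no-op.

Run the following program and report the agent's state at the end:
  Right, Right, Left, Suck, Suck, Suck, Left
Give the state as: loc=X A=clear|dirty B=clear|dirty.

loc=A A=clear B=clear

1. Right → loc=B A=dirty B=clear
2. Right → loc=B A=dirty B=clear
3. Left → loc=A A=dirty B=clear
4. Suck → loc=A A=clear B=clear
5. Suck → loc=A A=clear B=clear
6. Suck → loc=A A=clear B=clear
7. Left → loc=A A=clear B=clear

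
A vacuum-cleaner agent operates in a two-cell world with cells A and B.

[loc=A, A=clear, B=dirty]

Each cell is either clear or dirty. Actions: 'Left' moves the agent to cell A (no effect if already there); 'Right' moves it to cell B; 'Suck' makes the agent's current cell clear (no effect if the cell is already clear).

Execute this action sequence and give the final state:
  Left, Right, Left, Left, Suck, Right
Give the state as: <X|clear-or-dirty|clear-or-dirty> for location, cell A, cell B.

step 1/6 (Left): <A|clear|dirty>
step 2/6 (Right): <B|clear|dirty>
step 3/6 (Left): <A|clear|dirty>
step 4/6 (Left): <A|clear|dirty>
step 5/6 (Suck): <A|clear|dirty>
step 6/6 (Right): <B|clear|dirty>

<B|clear|dirty>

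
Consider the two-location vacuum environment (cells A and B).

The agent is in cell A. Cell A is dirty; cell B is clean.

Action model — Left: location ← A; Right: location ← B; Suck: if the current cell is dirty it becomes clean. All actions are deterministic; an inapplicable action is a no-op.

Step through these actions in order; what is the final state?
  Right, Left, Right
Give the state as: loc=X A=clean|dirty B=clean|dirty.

[1] after Right: loc=B A=dirty B=clean
[2] after Left: loc=A A=dirty B=clean
[3] after Right: loc=B A=dirty B=clean

loc=B A=dirty B=clean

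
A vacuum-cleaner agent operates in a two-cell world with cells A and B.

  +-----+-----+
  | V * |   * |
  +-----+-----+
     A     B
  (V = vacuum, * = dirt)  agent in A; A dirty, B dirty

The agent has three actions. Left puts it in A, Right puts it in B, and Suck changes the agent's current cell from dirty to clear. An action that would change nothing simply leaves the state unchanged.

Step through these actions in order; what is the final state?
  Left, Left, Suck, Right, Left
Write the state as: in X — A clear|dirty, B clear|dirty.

Left (#1): in A — A dirty, B dirty
Left (#2): in A — A dirty, B dirty
Suck (#3): in A — A clear, B dirty
Right (#4): in B — A clear, B dirty
Left (#5): in A — A clear, B dirty

in A — A clear, B dirty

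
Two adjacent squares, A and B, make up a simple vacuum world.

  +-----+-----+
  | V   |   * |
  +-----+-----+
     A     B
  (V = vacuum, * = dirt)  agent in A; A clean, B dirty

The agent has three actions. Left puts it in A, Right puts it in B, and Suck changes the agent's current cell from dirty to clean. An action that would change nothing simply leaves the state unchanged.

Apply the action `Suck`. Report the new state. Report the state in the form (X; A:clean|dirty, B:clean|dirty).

start: (A; A:clean, B:dirty)
[1] after Suck: (A; A:clean, B:dirty)

(A; A:clean, B:dirty)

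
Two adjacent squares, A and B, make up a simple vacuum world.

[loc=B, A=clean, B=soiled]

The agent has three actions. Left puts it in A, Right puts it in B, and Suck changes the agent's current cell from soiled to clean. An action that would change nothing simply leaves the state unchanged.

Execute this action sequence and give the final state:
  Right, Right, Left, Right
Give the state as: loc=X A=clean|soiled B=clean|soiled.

1) do Right; now loc=B A=clean B=soiled
2) do Right; now loc=B A=clean B=soiled
3) do Left; now loc=A A=clean B=soiled
4) do Right; now loc=B A=clean B=soiled

loc=B A=clean B=soiled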